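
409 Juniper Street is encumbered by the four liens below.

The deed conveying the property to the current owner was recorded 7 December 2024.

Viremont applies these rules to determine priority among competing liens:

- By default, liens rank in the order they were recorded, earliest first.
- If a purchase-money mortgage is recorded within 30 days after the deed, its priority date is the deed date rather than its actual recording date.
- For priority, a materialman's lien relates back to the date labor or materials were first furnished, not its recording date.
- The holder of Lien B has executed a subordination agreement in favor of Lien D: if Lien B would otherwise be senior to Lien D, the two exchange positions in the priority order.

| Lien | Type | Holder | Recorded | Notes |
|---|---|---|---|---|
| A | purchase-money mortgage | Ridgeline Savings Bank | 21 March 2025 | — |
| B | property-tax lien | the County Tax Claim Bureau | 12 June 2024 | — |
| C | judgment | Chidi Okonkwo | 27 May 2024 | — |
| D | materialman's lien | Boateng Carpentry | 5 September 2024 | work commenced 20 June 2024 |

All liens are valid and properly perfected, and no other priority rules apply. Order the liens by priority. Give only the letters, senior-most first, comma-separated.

C, D, B, A

First, effective dates: A missed the 30-day window (104 days after the deed), so its recording date stands; D relates back to 20 June 2024 (work commenced).
Sorted by effective date: C (27 May 2024), B (12 June 2024), D (20 June 2024), A (21 March 2025).
Because B would otherwise rank above D, the subordination swaps them.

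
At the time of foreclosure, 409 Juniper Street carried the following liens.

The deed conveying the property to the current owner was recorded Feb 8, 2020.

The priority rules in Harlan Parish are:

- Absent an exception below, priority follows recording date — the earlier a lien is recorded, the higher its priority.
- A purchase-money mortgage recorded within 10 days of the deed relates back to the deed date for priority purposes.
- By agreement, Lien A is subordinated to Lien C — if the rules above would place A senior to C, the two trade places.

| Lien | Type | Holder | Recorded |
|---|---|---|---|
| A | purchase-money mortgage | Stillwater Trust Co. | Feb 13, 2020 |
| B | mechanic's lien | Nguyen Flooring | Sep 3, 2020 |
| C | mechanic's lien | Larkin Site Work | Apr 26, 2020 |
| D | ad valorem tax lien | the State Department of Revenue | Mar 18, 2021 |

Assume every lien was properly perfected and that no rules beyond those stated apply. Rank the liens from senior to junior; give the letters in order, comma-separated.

Effective dates after the stated exceptions: A was recorded within the 10-day window, so its effective date is the deed date Feb 8, 2020.
By effective date, earliest first: A (Feb 8, 2020), C (Apr 26, 2020), B (Sep 3, 2020), D (Mar 18, 2021).
Because A would otherwise rank above C, the subordination swaps them.

C, A, B, D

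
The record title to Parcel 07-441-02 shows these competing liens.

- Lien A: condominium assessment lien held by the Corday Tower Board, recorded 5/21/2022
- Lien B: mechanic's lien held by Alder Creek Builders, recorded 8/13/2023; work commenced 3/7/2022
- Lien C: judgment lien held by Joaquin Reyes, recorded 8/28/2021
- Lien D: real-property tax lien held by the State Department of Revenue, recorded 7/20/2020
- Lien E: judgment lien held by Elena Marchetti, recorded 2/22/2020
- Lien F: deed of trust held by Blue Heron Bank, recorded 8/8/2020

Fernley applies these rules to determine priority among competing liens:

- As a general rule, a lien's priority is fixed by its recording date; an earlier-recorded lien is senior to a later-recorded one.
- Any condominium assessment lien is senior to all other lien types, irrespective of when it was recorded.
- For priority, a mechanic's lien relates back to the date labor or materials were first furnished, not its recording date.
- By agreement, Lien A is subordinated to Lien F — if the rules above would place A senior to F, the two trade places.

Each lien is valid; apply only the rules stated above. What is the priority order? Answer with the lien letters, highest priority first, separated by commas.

F, E, D, A, C, B

Effective dates: B relates back to 3/7/2022 (work commenced).
A is a condominium assessment lien, so it outranks all other liens regardless of date.
Remaining liens by effective date: E (2/22/2020), D (7/20/2020), F (8/8/2020), C (8/28/2021), B (3/7/2022).
A would otherwise be senior to F, so under the subordination agreement A and F exchange positions.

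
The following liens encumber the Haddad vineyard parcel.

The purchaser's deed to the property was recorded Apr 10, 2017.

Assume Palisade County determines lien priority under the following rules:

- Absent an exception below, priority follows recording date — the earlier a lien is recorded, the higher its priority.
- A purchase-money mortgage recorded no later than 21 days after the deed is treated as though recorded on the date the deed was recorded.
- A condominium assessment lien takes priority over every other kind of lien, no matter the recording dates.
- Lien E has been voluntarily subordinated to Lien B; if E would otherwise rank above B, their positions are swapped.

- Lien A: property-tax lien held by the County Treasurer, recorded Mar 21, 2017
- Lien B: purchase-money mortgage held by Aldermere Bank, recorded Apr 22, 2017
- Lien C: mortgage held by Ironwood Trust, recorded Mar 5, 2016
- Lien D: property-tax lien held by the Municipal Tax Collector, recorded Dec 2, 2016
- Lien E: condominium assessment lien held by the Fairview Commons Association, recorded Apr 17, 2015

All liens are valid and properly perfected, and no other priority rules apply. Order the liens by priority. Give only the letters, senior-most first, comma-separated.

B, C, D, A, E

Effective dates after the stated exceptions: B's effective date is the deed date, Apr 10, 2017.
E is a condominium assessment lien, so it outranks all other liens regardless of date.
Remaining liens by effective date: C (Mar 5, 2016), D (Dec 2, 2016), A (Mar 21, 2017), B (Apr 10, 2017).
E would otherwise be senior to B, so under the subordination agreement E and B exchange positions.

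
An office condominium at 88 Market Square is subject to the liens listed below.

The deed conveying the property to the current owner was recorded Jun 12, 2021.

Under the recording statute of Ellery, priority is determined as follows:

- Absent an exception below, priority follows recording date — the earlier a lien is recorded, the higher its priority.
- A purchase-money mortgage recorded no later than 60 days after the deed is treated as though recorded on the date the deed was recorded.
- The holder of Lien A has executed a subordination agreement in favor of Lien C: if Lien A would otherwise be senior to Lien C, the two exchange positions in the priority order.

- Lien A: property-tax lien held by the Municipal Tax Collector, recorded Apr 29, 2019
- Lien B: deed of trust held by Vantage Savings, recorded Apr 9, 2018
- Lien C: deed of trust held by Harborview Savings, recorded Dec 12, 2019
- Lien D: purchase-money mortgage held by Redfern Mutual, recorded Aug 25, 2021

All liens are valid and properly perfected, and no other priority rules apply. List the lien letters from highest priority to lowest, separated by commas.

B, C, A, D

Adjusting effective dates: D was recorded 74 days after the deed — beyond 60 days — so no relation-back applies.
By effective date, earliest first: B (Apr 9, 2018), A (Apr 29, 2019), C (Dec 12, 2019), D (Aug 25, 2021).
A would otherwise be senior to C, so under the subordination agreement A and C exchange positions.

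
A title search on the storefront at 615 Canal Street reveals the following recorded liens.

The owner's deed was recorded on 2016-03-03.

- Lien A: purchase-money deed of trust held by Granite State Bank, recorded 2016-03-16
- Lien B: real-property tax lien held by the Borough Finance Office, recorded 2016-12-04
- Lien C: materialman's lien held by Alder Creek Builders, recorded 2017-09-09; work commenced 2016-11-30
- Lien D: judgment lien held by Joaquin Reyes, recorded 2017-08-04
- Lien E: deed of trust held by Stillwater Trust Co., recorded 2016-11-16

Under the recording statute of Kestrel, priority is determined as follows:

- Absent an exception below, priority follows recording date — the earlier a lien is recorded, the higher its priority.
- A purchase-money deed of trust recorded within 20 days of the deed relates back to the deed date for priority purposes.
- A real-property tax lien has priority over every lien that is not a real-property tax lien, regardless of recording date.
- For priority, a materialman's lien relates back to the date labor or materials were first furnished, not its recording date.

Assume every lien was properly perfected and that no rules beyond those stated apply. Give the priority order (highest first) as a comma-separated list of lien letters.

B, A, E, C, D

Effective dates after the stated exceptions: A was recorded within the 20-day window, so its effective date is the deed date 2016-03-03; C relates back to 2016-11-30 (work commenced).
B is a real-property tax lien and takes priority over every other lien.
Ordering the rest by effective date: A (2016-03-03), E (2016-11-16), C (2016-11-30), D (2017-08-04).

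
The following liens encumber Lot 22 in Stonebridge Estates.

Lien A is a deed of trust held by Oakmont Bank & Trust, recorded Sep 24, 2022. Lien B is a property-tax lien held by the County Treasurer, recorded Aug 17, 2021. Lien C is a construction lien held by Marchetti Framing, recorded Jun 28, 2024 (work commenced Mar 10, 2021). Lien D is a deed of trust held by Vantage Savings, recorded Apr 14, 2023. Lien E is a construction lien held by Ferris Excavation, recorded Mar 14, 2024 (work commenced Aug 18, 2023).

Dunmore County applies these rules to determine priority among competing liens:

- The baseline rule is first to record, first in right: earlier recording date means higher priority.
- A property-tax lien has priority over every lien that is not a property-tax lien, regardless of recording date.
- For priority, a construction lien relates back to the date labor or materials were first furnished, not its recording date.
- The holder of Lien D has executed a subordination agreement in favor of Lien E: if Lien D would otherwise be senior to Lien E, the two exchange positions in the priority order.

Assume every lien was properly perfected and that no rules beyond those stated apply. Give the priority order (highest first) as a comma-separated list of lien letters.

Effective dates after the stated exceptions: C's effective date is Mar 10, 2021, when work began; E is treated as recorded Aug 18, 2023, the work-commencement date.
As a property-tax lien, B is senior to every other lien.
Among the remaining liens, by effective date: C (Mar 10, 2021), A (Sep 24, 2022), D (Apr 14, 2023), E (Aug 18, 2023).
Because D would otherwise rank above E, the subordination swaps them.

B, C, A, E, D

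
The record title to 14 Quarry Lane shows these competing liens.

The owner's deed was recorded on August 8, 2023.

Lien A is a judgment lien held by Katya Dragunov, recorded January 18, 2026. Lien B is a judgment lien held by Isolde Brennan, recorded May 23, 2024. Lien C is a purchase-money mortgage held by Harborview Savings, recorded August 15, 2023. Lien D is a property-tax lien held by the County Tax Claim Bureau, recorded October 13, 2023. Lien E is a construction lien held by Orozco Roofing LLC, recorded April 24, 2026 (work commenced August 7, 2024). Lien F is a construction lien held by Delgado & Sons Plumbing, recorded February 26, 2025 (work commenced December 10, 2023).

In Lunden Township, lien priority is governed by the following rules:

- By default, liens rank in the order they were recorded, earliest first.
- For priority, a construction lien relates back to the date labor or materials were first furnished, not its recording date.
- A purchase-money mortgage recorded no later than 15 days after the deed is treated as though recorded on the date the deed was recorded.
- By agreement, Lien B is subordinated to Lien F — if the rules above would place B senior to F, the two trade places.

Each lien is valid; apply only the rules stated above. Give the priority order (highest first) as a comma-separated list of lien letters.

C, D, F, B, E, A

First, effective dates: C was recorded within the 15-day window, so its effective date is the deed date August 8, 2023; E relates back to August 7, 2024 (work commenced); F's effective date is December 10, 2023, when work began.
By effective date, earliest first: C (August 8, 2023), D (October 13, 2023), F (December 10, 2023), B (May 23, 2024), E (August 7, 2024), A (January 18, 2026).
B is already junior to F, so the subordination agreement changes nothing.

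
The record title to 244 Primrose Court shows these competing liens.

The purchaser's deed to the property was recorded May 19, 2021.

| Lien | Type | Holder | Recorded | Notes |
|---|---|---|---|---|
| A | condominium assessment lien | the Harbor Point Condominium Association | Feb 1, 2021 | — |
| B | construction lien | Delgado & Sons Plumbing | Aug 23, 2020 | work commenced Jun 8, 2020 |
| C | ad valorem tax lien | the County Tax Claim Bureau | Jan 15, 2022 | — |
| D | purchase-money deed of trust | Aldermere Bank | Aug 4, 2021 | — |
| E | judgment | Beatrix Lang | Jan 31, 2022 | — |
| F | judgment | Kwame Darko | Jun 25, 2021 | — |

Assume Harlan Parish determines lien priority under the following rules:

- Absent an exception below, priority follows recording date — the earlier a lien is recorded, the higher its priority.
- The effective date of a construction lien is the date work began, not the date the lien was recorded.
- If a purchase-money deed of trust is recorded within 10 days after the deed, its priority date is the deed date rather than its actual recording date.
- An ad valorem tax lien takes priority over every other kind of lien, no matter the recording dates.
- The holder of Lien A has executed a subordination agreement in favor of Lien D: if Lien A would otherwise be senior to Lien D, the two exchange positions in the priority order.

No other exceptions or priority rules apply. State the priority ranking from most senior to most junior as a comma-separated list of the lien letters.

Effective dates: B is treated as recorded Jun 8, 2020, the work-commencement date; D was recorded 77 days after the deed, outside the 10-day window, so it keeps its recording date.
C, as an ad valorem tax lien, has superpriority and ranks first.
Among the remaining liens, by effective date: B (Jun 8, 2020), A (Feb 1, 2021), F (Jun 25, 2021), D (Aug 4, 2021), E (Jan 31, 2022).
The subordination applies — A was senior to D — so A and D swap.

C, B, D, F, A, E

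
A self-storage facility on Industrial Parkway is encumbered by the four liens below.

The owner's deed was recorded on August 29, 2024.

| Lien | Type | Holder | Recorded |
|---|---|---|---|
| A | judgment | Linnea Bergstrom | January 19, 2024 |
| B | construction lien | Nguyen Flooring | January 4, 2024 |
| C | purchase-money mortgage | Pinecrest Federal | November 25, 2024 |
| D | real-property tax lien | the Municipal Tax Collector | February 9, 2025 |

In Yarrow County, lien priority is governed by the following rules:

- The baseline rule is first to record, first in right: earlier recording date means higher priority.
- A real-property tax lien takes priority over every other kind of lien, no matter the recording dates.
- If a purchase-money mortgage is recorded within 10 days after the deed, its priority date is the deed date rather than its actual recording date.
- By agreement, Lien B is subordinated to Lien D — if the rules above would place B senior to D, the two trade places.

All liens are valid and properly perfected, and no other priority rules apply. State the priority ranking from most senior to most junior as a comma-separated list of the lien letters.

Effective dates after the stated exceptions: C was recorded 88 days after the deed, outside the 10-day window, so it keeps its recording date.
D, as a real-property tax lien, has superpriority and ranks first.
Among the remaining liens, by effective date: B (January 4, 2024), A (January 19, 2024), C (November 25, 2024).
B is already junior to D, so the subordination agreement changes nothing.

D, B, A, C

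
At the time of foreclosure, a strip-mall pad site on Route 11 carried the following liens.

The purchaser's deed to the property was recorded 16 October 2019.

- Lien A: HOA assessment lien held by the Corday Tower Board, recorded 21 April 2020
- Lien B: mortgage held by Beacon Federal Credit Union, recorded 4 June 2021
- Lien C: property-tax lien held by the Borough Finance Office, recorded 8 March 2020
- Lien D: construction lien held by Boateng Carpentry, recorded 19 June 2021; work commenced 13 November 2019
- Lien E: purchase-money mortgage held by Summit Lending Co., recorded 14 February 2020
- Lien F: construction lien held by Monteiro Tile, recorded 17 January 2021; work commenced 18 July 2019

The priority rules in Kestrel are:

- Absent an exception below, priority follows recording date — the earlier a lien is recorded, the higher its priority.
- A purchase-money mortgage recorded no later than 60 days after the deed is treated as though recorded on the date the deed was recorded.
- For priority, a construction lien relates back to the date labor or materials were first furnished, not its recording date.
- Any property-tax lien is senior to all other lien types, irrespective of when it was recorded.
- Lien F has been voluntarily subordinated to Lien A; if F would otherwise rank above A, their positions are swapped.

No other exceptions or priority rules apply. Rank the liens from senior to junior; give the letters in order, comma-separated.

C, A, D, E, F, B

Adjusting effective dates: D's effective date is 13 November 2019, when work began; E was recorded 121 days after the deed — beyond 60 days — so no relation-back applies; F's effective date is 18 July 2019, when work began.
C is a property-tax lien, so it outranks all other liens regardless of date.
Ordering the rest by effective date: F (18 July 2019), D (13 November 2019), E (14 February 2020), A (21 April 2020), B (4 June 2021).
F would otherwise be senior to A, so under the subordination agreement F and A exchange positions.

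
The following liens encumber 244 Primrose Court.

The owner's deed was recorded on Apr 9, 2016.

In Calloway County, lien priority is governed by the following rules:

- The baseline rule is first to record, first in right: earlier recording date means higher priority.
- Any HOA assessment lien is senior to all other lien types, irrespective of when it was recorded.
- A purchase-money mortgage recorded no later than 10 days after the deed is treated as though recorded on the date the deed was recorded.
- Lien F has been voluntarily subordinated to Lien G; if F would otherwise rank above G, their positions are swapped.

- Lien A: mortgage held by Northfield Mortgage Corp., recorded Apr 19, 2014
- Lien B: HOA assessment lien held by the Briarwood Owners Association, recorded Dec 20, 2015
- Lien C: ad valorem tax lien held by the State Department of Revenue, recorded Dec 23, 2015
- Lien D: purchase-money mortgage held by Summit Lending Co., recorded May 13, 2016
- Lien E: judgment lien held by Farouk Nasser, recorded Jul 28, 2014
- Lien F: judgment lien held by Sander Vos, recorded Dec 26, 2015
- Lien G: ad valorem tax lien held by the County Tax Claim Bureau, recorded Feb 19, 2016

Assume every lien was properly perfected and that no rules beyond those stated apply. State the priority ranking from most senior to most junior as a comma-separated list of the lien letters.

Effective dates after the stated exceptions: D missed the 10-day window (34 days after the deed), so its recording date stands.
B, as an HOA assessment lien, has superpriority and ranks first.
Remaining liens by effective date: A (Apr 19, 2014), E (Jul 28, 2014), C (Dec 23, 2015), F (Dec 26, 2015), G (Feb 19, 2016), D (May 13, 2016).
The subordination applies — F was senior to G — so F and G swap.

B, A, E, C, G, F, D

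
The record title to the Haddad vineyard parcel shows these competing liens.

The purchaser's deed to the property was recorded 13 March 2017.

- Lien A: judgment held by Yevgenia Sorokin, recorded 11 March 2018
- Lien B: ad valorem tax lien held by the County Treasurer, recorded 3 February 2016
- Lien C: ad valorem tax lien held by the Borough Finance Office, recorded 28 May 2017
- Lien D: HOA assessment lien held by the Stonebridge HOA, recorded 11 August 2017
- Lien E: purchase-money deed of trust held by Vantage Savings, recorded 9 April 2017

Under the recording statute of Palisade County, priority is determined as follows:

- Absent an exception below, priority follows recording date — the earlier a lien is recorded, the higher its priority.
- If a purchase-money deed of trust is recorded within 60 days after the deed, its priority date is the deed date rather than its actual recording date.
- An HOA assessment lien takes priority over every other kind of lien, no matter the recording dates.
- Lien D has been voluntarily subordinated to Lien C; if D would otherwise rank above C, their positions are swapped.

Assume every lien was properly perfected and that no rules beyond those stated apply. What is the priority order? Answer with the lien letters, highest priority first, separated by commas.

Adjusting effective dates: E was recorded within the 60-day window, so its effective date is the deed date 13 March 2017.
D is an HOA assessment lien, so it outranks all other liens regardless of date.
Remaining liens by effective date: B (3 February 2016), E (13 March 2017), C (28 May 2017), A (11 March 2018).
D would otherwise be senior to C, so under the subordination agreement D and C exchange positions.

C, B, E, D, A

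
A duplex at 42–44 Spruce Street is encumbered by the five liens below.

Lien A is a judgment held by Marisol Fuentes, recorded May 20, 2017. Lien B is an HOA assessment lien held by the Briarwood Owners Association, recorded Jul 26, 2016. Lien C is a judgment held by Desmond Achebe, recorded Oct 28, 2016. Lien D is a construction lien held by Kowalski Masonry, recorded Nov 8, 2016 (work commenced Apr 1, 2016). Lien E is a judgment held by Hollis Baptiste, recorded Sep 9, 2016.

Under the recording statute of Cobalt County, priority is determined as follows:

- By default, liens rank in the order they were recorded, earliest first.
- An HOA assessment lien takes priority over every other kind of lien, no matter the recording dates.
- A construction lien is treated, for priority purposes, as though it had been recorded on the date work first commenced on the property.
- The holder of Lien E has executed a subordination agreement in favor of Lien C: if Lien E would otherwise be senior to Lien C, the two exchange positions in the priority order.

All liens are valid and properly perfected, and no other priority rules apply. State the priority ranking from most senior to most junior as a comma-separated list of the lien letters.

Adjusting effective dates: D is treated as recorded Apr 1, 2016, the work-commencement date.
B, as an HOA assessment lien, has superpriority and ranks first.
Among the remaining liens, by effective date: D (Apr 1, 2016), E (Sep 9, 2016), C (Oct 28, 2016), A (May 20, 2017).
E is senior to C before the subordination, so the two trade places.

B, D, C, E, A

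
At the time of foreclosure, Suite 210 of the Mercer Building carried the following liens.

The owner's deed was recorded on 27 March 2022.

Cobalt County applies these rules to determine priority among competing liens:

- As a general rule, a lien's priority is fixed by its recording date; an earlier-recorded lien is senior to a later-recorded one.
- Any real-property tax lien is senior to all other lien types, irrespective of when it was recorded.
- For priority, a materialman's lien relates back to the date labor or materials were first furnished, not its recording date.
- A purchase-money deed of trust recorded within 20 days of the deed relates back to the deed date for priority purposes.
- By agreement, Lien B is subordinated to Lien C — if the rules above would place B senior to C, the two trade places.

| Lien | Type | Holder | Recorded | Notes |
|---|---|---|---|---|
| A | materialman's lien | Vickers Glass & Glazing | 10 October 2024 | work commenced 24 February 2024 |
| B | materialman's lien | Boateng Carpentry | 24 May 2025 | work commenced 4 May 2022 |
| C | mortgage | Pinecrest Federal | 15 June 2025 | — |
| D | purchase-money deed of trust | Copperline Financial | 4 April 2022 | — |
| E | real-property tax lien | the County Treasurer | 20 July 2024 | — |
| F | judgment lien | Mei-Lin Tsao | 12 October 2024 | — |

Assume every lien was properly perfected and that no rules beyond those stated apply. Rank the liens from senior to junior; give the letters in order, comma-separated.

Effective dates: A's effective date is 24 February 2024, when work began; B's effective date is 4 May 2022, when work began; D's effective date is the deed date, 27 March 2022.
E, as a real-property tax lien, has superpriority and ranks first.
The other liens, earliest effective date first: D (27 March 2022), B (4 May 2022), A (24 February 2024), F (12 October 2024), C (15 June 2025).
B is senior to C before the subordination, so the two trade places.

E, D, C, A, F, B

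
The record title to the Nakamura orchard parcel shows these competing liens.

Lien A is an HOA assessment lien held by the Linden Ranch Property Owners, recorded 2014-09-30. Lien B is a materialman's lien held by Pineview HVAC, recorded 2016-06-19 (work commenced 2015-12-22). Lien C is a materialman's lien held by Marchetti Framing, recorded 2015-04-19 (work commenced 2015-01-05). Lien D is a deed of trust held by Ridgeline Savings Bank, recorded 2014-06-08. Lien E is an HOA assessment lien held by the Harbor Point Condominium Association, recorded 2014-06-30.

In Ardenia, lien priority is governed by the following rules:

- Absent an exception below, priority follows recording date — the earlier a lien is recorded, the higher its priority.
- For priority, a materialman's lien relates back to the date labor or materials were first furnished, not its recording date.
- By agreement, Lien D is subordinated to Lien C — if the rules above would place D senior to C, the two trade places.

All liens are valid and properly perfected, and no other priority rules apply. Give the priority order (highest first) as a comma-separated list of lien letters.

Effective dates: B is treated as recorded 2015-12-22, the work-commencement date; C is treated as recorded 2015-01-05, the work-commencement date.
By effective date, earliest first: D (2014-06-08), E (2014-06-30), A (2014-09-30), C (2015-01-05), B (2015-12-22).
D would otherwise be senior to C, so under the subordination agreement D and C exchange positions.

C, E, A, D, B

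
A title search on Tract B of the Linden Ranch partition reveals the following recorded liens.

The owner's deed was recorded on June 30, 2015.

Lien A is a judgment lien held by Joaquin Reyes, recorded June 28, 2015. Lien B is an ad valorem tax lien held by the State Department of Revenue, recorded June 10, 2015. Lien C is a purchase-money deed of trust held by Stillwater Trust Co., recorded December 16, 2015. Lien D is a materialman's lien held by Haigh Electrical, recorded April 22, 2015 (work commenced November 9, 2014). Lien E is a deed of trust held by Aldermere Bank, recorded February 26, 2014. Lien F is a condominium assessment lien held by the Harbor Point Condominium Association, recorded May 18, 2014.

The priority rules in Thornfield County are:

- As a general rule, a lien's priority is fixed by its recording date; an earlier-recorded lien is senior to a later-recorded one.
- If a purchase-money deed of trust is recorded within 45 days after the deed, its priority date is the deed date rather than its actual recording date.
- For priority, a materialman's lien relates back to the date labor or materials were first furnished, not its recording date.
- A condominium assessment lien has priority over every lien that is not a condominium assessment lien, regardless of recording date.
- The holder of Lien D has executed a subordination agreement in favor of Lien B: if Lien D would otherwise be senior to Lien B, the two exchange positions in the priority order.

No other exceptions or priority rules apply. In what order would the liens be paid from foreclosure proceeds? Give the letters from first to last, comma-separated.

F, E, B, D, A, C

Effective dates after the stated exceptions: C was recorded 169 days after the deed, outside the 45-day window, so it keeps its recording date; D is treated as recorded November 9, 2014, the work-commencement date.
F is a condominium assessment lien and takes priority over every other lien.
Among the remaining liens, by effective date: E (February 26, 2014), D (November 9, 2014), B (June 10, 2015), A (June 28, 2015), C (December 16, 2015).
D would otherwise be senior to B, so under the subordination agreement D and B exchange positions.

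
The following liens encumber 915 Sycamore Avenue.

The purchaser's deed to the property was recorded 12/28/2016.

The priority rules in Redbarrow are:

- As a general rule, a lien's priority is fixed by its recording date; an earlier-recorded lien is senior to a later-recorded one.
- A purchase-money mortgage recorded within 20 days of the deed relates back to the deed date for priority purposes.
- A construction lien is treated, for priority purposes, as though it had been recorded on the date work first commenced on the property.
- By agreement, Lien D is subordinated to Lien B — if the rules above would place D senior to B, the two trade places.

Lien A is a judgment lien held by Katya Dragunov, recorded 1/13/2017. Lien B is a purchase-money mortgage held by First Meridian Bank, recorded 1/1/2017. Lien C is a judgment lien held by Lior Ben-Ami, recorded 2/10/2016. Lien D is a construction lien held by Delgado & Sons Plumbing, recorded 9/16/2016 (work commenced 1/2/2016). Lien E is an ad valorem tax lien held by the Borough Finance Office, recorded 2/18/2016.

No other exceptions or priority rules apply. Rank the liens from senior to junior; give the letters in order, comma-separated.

B, C, E, D, A

Effective dates after the stated exceptions: B's effective date is the deed date, 12/28/2016; D is treated as recorded 1/2/2016, the work-commencement date.
By effective date: D (1/2/2016), C (2/10/2016), E (2/18/2016), B (12/28/2016), A (1/13/2017).
D is senior to B before the subordination, so the two trade places.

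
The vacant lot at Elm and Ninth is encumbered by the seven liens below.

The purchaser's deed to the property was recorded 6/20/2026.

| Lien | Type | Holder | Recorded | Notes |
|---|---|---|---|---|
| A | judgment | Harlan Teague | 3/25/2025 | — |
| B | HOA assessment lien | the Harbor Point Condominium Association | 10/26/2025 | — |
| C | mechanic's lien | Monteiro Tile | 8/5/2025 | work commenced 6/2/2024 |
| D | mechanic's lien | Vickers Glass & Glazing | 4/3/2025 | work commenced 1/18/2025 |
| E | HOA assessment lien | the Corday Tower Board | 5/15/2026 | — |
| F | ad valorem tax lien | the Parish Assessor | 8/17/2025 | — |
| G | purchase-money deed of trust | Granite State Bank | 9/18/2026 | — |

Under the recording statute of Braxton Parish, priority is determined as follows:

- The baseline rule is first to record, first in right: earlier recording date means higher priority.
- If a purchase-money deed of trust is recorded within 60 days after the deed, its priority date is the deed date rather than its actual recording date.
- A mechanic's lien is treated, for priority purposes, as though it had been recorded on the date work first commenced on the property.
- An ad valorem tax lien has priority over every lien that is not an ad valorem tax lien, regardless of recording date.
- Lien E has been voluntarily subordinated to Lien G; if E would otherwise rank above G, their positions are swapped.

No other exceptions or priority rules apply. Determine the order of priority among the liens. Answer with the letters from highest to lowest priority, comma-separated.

Effective dates: C's effective date is 6/2/2024, when work began; D's effective date is 1/18/2025, when work began; G was recorded 90 days after the deed, outside the 60-day window, so it keeps its recording date.
F is an ad valorem tax lien, so it outranks all other liens regardless of date.
The other liens, earliest effective date first: C (6/2/2024), D (1/18/2025), A (3/25/2025), B (10/26/2025), E (5/15/2026), G (9/18/2026).
The subordination applies — E was senior to G — so E and G swap.

F, C, D, A, B, G, E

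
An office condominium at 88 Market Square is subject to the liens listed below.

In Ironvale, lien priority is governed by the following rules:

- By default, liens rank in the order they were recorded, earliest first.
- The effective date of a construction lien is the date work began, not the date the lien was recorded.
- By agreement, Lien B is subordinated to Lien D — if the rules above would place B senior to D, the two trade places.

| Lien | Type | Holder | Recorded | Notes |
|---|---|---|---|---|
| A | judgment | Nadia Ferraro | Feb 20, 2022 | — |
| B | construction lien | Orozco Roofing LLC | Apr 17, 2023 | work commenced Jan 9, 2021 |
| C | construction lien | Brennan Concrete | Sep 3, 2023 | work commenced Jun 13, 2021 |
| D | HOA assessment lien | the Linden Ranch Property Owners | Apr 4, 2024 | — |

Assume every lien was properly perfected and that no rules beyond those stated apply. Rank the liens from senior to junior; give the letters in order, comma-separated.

Effective dates: B relates back to Jan 9, 2021 (work commenced); C is treated as recorded Jun 13, 2021, the work-commencement date.
Ordering by effective date: B (Jan 9, 2021), C (Jun 13, 2021), A (Feb 20, 2022), D (Apr 4, 2024).
B would otherwise be senior to D, so under the subordination agreement B and D exchange positions.

D, C, A, B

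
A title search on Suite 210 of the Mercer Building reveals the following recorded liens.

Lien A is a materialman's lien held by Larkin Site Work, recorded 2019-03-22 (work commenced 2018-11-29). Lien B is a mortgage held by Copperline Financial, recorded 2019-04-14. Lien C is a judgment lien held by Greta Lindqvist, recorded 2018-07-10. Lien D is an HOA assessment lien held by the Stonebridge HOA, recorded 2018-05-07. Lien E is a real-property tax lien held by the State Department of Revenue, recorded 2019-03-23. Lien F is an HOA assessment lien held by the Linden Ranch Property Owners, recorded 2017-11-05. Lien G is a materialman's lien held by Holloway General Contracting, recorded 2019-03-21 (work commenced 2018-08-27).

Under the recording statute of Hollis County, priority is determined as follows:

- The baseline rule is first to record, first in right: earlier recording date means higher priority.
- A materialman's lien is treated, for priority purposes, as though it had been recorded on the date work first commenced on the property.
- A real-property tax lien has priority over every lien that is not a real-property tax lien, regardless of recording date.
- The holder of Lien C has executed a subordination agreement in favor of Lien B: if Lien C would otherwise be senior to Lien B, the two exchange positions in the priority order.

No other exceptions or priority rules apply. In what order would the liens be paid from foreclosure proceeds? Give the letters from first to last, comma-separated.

First, effective dates: A's effective date is 2018-11-29, when work began; G is treated as recorded 2018-08-27, the work-commencement date.
E is a real-property tax lien, so it outranks all other liens regardless of date.
Remaining liens by effective date: F (2017-11-05), D (2018-05-07), C (2018-07-10), G (2018-08-27), A (2018-11-29), B (2019-04-14).
C is senior to B before the subordination, so the two trade places.

E, F, D, B, G, A, C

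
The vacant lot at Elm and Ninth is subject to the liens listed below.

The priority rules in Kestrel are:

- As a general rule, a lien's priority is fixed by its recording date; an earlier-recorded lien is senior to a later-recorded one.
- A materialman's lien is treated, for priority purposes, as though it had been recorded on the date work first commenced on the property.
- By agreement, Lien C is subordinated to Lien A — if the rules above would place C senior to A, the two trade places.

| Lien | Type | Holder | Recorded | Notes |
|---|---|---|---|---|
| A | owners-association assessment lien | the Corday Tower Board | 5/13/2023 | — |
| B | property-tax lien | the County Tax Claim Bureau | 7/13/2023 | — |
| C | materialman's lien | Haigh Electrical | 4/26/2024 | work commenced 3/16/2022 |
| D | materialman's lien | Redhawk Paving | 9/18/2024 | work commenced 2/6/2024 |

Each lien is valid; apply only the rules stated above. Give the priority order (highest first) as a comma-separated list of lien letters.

A, C, B, D

Adjusting effective dates: C is treated as recorded 3/16/2022, the work-commencement date; D's effective date is 2/6/2024, when work began.
Ordering by effective date: C (3/16/2022), A (5/13/2023), B (7/13/2023), D (2/6/2024).
C is senior to A before the subordination, so the two trade places.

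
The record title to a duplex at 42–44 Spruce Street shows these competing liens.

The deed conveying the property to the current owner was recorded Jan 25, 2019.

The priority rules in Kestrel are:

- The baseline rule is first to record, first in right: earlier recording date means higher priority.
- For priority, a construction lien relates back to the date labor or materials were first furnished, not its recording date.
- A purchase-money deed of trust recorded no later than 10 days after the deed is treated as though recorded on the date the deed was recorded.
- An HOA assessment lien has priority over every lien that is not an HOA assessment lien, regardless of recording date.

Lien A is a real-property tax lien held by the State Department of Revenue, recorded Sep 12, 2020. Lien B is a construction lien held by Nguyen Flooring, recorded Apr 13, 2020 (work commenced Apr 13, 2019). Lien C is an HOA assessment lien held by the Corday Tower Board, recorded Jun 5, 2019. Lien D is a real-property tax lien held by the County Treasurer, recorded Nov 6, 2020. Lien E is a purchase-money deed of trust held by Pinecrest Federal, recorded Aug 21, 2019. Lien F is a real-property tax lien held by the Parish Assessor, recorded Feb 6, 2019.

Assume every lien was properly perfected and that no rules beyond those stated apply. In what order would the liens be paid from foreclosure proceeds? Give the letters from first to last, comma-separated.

C, F, B, E, A, D

First, effective dates: B is treated as recorded Apr 13, 2019, the work-commencement date; E missed the 10-day window (208 days after the deed), so its recording date stands.
C is an HOA assessment lien, so it outranks all other liens regardless of date.
Remaining liens by effective date: F (Feb 6, 2019), B (Apr 13, 2019), E (Aug 21, 2019), A (Sep 12, 2020), D (Nov 6, 2020).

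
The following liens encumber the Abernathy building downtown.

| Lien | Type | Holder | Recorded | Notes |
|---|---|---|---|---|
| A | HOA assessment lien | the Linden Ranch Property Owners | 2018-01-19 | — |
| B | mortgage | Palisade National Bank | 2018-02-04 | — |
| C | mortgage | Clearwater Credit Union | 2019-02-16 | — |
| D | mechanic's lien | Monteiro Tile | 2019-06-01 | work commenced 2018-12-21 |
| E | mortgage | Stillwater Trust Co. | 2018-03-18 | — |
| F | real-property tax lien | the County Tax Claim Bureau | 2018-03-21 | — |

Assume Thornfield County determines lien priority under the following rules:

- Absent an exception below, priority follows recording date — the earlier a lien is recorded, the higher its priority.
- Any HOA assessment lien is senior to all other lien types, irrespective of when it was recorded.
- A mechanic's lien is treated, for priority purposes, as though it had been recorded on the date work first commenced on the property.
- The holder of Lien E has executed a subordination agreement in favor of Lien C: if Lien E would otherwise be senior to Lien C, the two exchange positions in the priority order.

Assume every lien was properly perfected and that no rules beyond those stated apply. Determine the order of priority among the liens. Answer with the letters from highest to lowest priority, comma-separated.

Effective dates after the stated exceptions: D is treated as recorded 2018-12-21, the work-commencement date.
As an HOA assessment lien, A is senior to every other lien.
The other liens, earliest effective date first: B (2018-02-04), E (2018-03-18), F (2018-03-21), D (2018-12-21), C (2019-02-16).
The subordination applies — E was senior to C — so E and C swap.

A, B, C, F, D, E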